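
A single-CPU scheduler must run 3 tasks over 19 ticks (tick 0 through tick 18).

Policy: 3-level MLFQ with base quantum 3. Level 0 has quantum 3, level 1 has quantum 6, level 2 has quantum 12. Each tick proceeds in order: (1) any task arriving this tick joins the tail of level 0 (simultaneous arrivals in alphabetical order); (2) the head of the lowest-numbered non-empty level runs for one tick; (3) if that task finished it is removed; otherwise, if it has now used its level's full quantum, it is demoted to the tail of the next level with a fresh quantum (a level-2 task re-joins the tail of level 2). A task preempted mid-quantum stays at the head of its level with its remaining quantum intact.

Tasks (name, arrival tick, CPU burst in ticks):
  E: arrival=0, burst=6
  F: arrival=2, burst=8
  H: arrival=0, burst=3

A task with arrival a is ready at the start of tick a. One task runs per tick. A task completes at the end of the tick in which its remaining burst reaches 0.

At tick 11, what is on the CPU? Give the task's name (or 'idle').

t=0: L0/L1/L2 = EH/-/- → run E
t=1: L0/L1/L2 = EH/-/- → run E
t=2: L0/L1/L2 = EHF/-/- → run E
t=3: L0/L1/L2 = HF/E/- → run H
t=4: L0/L1/L2 = HF/E/- → run H
t=5: L0/L1/L2 = HF/E/- → run H
t=6: L0/L1/L2 = F/E/- → run F
t=7: L0/L1/L2 = F/E/- → run F
t=8: L0/L1/L2 = F/E/- → run F
t=9: L0/L1/L2 = -/EF/- → run E
t=10: L0/L1/L2 = -/EF/- → run E
t=11: L0/L1/L2 = -/EF/- → run E
t=12: L0/L1/L2 = -/F/- → run F
t=13: L0/L1/L2 = -/F/- → run F
t=14: L0/L1/L2 = -/F/- → run F
t=15: L0/L1/L2 = -/F/- → run F
t=16: L0/L1/L2 = -/F/- → run F
t=17: (idle)
t=18: (idle)

running at tick 11 = E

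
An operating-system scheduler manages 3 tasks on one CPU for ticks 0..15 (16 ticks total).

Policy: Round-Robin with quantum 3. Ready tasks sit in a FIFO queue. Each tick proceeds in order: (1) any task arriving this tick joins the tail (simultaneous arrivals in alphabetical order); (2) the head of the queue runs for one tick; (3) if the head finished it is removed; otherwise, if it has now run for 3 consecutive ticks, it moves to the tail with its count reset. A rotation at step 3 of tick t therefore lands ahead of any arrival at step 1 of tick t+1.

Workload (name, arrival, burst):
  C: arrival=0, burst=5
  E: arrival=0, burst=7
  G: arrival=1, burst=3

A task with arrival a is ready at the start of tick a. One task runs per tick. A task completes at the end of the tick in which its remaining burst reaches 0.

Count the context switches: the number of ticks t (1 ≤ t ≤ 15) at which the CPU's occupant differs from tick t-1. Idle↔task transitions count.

context switches = 5

t=0: queue=[C,E] q_used=0 → run C
t=1: queue=[C,E,G] q_used=1 → run C
t=2: queue=[C,E,G] q_used=2 → run C
t=3: queue=[E,G,C] q_used=0 → run E
t=4: queue=[E,G,C] q_used=1 → run E
t=5: queue=[E,G,C] q_used=2 → run E
t=6: queue=[G,C,E] q_used=0 → run G
t=7: queue=[G,C,E] q_used=1 → run G
t=8: queue=[G,C,E] q_used=2 → run G
t=9: queue=[C,E] q_used=0 → run C
t=10: queue=[C,E] q_used=1 → run C
t=11: queue=[E] q_used=0 → run E
t=12: queue=[E] q_used=1 → run E
t=13: queue=[E] q_used=2 → run E
t=14: queue=[E] q_used=0 → run E
t=15: (idle)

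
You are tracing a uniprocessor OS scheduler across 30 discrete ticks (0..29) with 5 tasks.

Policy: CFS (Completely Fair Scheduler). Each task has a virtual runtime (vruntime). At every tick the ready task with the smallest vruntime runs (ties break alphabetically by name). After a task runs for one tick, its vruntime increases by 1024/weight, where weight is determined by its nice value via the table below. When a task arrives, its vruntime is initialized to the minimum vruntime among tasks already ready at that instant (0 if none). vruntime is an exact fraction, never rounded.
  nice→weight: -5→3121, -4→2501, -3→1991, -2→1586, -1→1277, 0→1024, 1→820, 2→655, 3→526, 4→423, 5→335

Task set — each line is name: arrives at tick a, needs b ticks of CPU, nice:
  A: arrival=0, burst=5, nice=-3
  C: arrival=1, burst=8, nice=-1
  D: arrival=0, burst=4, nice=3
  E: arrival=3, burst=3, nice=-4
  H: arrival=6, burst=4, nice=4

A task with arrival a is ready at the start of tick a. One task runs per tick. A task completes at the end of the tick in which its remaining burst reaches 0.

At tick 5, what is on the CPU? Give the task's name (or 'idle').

t=0: vr[A=0 D=0] → run A
t=1: vr[A=1024/1991 C=0 D=0] → run C
t=2: vr[A=1024/1991 C=1024/1277 D=0] → run D
t=3: vr[A=1024/1991 C=1024/1277 D=512/263 E=1024/1991] → run A
t=4: vr[A=2048/1991 C=1024/1277 D=512/263 E=1024/1991] → run E
t=5: vr[A=2048/1991 C=1024/1277 D=512/263 E=4599808/4979491] → run C
t=6: vr[A=2048/1991 C=2048/1277 D=512/263 E=4599808/4979491 H=4599808/4979491] → run E
t=7: vr[A=2048/1991 C=2048/1277 D=512/263 E=6638592/4979491 H=4599808/4979491] → run H
t=8: vr[A=2048/1991 C=2048/1277 D=512/263 E=6638592/4979491 H=7044717568/2106324693] → run A
t=9: vr[A=3072/1991 C=2048/1277 D=512/263 E=6638592/4979491 H=7044717568/2106324693] → run E
t=10: vr[A=3072/1991 C=2048/1277 D=512/263 H=7044717568/2106324693] → run A
t=11: vr[A=4096/1991 C=2048/1277 D=512/263 H=7044717568/2106324693] → run C
t=12: vr[A=4096/1991 C=3072/1277 D=512/263 H=7044717568/2106324693] → run D
t=13: vr[A=4096/1991 C=3072/1277 D=1024/263 H=7044717568/2106324693] → run A
t=14: vr[C=3072/1277 D=1024/263 H=7044717568/2106324693] → run C
t=15: vr[C=4096/1277 D=1024/263 H=7044717568/2106324693] → run C
t=16: vr[C=5120/1277 D=1024/263 H=7044717568/2106324693] → run H
t=17: vr[C=5120/1277 D=1024/263 H=12143716352/2106324693] → run D
t=18: vr[C=5120/1277 D=1536/263 H=12143716352/2106324693] → run C
t=19: vr[C=6144/1277 D=1536/263 H=12143716352/2106324693] → run C
t=20: vr[C=7168/1277 D=1536/263 H=12143716352/2106324693] → run C
t=21: vr[D=1536/263 H=12143716352/2106324693] → run H
t=22: vr[D=1536/263 H=5747571712/702108231] → run D
t=23: vr[H=5747571712/702108231] → run H
t=24: (idle)
t=25: (idle)
t=26: (idle)
t=27: (idle)
t=28: (idle)
t=29: (idle)

running at tick 5 = C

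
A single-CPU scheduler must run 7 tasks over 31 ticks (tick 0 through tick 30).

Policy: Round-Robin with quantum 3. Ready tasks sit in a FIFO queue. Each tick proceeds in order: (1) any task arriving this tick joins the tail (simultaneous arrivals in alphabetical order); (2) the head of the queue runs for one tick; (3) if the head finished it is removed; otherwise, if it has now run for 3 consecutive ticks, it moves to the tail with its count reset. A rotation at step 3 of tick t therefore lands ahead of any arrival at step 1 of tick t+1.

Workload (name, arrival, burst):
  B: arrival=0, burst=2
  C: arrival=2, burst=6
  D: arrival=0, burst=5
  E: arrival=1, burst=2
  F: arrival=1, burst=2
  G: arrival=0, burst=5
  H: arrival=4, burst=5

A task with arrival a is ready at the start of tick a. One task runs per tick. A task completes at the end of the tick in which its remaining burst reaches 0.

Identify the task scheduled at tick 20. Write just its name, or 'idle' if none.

t=0: queue=[B,D,G] q_used=0 → run B
t=1: queue=[B,D,G,E,F] q_used=1 → run B
t=2: queue=[D,G,E,F,C] q_used=0 → run D
t=3: queue=[D,G,E,F,C] q_used=1 → run D
t=4: queue=[D,G,E,F,C,H] q_used=2 → run D
t=5: queue=[G,E,F,C,H,D] q_used=0 → run G
t=6: queue=[G,E,F,C,H,D] q_used=1 → run G
t=7: queue=[G,E,F,C,H,D] q_used=2 → run G
t=8: queue=[E,F,C,H,D,G] q_used=0 → run E
t=9: queue=[E,F,C,H,D,G] q_used=1 → run E
t=10: queue=[F,C,H,D,G] q_used=0 → run F
t=11: queue=[F,C,H,D,G] q_used=1 → run F
t=12: queue=[C,H,D,G] q_used=0 → run C
t=13: queue=[C,H,D,G] q_used=1 → run C
t=14: queue=[C,H,D,G] q_used=2 → run C
t=15: queue=[H,D,G,C] q_used=0 → run H
t=16: queue=[H,D,G,C] q_used=1 → run H
t=17: queue=[H,D,G,C] q_used=2 → run H
t=18: queue=[D,G,C,H] q_used=0 → run D
t=19: queue=[D,G,C,H] q_used=1 → run D
t=20: queue=[G,C,H] q_used=0 → run G
t=21: queue=[G,C,H] q_used=1 → run G
t=22: queue=[C,H] q_used=0 → run C
t=23: queue=[C,H] q_used=1 → run C
t=24: queue=[C,H] q_used=2 → run C
t=25: queue=[H] q_used=0 → run H
t=26: queue=[H] q_used=1 → run H
t=27: (idle)
t=28: (idle)
t=29: (idle)
t=30: (idle)

running at tick 20 = G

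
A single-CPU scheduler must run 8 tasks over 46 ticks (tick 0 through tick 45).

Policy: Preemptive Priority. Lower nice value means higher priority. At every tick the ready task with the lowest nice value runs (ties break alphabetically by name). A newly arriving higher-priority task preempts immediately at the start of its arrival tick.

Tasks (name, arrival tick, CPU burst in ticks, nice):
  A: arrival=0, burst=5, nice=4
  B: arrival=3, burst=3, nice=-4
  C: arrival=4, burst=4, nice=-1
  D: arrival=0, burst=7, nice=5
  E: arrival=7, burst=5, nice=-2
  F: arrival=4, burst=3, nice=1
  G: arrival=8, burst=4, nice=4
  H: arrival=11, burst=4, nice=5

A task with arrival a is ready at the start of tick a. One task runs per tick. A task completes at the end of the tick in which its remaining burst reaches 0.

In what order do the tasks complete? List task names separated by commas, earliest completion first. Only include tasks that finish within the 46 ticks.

completion order = B, E, C, F, A, G, D, H

t=0: ready={A,D} → run A
t=1: ready={A,D} → run A
t=2: ready={A,D} → run A
t=3: ready={A,B,D} → run B
t=4: ready={A,B,C,D,F} → run B
t=5: ready={A,B,C,D,F} → run B
t=6: ready={A,C,D,F} → run C
t=7: ready={A,C,D,E,F} → run E
t=8: ready={A,C,D,E,F,G} → run E
t=9: ready={A,C,D,E,F,G} → run E
t=10: ready={A,C,D,E,F,G} → run E
t=11: ready={A,C,D,E,F,G,H} → run E
t=12: ready={A,C,D,F,G,H} → run C
t=13: ready={A,C,D,F,G,H} → run C
t=14: ready={A,C,D,F,G,H} → run C
t=15: ready={A,D,F,G,H} → run F
t=16: ready={A,D,F,G,H} → run F
t=17: ready={A,D,F,G,H} → run F
t=18: ready={A,D,G,H} → run A
t=19: ready={A,D,G,H} → run A
t=20: ready={D,G,H} → run G
t=21: ready={D,G,H} → run G
t=22: ready={D,G,H} → run G
t=23: ready={D,G,H} → run G
t=24: ready={D,H} → run D
t=25: ready={D,H} → run D
t=26: ready={D,H} → run D
t=27: ready={D,H} → run D
t=28: ready={D,H} → run D
t=29: ready={D,H} → run D
t=30: ready={D,H} → run D
t=31: ready={H} → run H
t=32: ready={H} → run H
t=33: ready={H} → run H
t=34: ready={H} → run H
t=35: (idle)
t=36: (idle)
t=37: (idle)
t=38: (idle)
t=39: (idle)
t=40: (idle)
t=41: (idle)
t=42: (idle)
t=43: (idle)
t=44: (idle)
t=45: (idle)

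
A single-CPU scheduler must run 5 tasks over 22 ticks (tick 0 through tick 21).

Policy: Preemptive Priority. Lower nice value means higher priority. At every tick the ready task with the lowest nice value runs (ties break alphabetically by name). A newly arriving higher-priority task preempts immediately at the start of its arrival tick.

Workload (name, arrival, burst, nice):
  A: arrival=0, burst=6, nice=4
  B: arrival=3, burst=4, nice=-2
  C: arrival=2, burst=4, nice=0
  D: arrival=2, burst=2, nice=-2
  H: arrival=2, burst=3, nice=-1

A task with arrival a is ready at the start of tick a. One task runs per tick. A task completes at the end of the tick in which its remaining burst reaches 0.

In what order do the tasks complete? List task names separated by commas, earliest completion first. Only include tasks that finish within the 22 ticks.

completion order = B, D, H, C, A

t=0: ready={A} → run A
t=1: ready={A} → run A
t=2: ready={A,C,D,H} → run D
t=3: ready={A,B,C,D,H} → run B
t=4: ready={A,B,C,D,H} → run B
t=5: ready={A,B,C,D,H} → run B
t=6: ready={A,B,C,D,H} → run B
t=7: ready={A,C,D,H} → run D
t=8: ready={A,C,H} → run H
t=9: ready={A,C,H} → run H
t=10: ready={A,C,H} → run H
t=11: ready={A,C} → run C
t=12: ready={A,C} → run C
t=13: ready={A,C} → run C
t=14: ready={A,C} → run C
t=15: ready={A} → run A
t=16: ready={A} → run A
t=17: ready={A} → run A
t=18: ready={A} → run A
t=19: (idle)
t=20: (idle)
t=21: (idle)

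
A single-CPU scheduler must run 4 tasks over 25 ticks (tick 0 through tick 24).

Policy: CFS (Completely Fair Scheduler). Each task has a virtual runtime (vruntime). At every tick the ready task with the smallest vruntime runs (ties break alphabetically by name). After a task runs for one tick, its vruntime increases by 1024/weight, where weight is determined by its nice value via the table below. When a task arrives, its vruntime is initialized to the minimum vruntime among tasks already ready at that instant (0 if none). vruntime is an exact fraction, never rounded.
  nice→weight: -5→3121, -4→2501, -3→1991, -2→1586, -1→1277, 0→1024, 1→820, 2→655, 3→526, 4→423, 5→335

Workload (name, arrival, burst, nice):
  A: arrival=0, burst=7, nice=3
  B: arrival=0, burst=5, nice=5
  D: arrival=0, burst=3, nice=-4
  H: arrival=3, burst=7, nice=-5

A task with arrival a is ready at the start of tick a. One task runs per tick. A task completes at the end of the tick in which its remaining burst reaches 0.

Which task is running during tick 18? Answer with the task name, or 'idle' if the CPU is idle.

t=0: vr[A=0 B=0 D=0] → run A
t=1: vr[A=512/263 B=0 D=0] → run B
t=2: vr[A=512/263 B=1024/335 D=0] → run D
t=3: vr[A=512/263 B=1024/335 D=1024/2501 H=1024/2501] → run D
t=4: vr[A=512/263 B=1024/335 D=2048/2501 H=1024/2501] → run H
t=5: vr[A=512/263 B=1024/335 D=2048/2501 H=5756928/7805621] → run H
t=6: vr[A=512/263 B=1024/335 D=2048/2501 H=8317952/7805621] → run D
t=7: vr[A=512/263 B=1024/335 H=8317952/7805621] → run H
t=8: vr[A=512/263 B=1024/335 H=10878976/7805621] → run H
t=9: vr[A=512/263 B=1024/335 H=13440000/7805621] → run H
t=10: vr[A=512/263 B=1024/335 H=16001024/7805621] → run A
t=11: vr[A=1024/263 B=1024/335 H=16001024/7805621] → run H
t=12: vr[A=1024/263 B=1024/335 H=18562048/7805621] → run H
t=13: vr[A=1024/263 B=1024/335] → run B
t=14: vr[A=1024/263 B=2048/335] → run A
t=15: vr[A=1536/263 B=2048/335] → run A
t=16: vr[A=2048/263 B=2048/335] → run B
t=17: vr[A=2048/263 B=3072/335] → run A
t=18: vr[A=2560/263 B=3072/335] → run B
t=19: vr[A=2560/263 B=4096/335] → run A
t=20: vr[A=3072/263 B=4096/335] → run A
t=21: vr[B=4096/335] → run B
t=22: (idle)
t=23: (idle)
t=24: (idle)

running at tick 18 = B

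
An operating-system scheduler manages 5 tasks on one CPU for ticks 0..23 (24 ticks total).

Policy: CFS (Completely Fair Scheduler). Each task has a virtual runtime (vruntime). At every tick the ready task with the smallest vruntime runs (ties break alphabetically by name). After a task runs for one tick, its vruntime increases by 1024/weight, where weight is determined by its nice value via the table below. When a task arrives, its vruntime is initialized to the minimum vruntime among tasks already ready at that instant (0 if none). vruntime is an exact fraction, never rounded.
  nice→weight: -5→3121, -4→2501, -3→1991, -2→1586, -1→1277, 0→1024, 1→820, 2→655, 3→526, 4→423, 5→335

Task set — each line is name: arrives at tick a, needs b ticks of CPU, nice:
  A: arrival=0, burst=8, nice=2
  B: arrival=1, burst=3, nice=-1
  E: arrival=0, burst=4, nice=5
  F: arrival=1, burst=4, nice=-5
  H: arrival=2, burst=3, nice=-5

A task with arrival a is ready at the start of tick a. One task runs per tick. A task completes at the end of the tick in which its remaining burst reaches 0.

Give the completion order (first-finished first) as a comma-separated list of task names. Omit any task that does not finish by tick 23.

completion order = H, F, B, E, A

t=0: vr[A=0 E=0] → run A
t=1: vr[A=1024/655 B=0 E=0 F=0] → run B
t=2: vr[A=1024/655 B=1024/1277 E=0 F=0 H=0] → run E
t=3: vr[A=1024/655 B=1024/1277 E=1024/335 F=0 H=0] → run F
t=4: vr[A=1024/655 B=1024/1277 E=1024/335 F=1024/3121 H=0] → run H
t=5: vr[A=1024/655 B=1024/1277 E=1024/335 F=1024/3121 H=1024/3121] → run F
t=6: vr[A=1024/655 B=1024/1277 E=1024/335 F=2048/3121 H=1024/3121] → run H
t=7: vr[A=1024/655 B=1024/1277 E=1024/335 F=2048/3121 H=2048/3121] → run F
t=8: vr[A=1024/655 B=1024/1277 E=1024/335 F=3072/3121 H=2048/3121] → run H
t=9: vr[A=1024/655 B=1024/1277 E=1024/335 F=3072/3121] → run B
t=10: vr[A=1024/655 B=2048/1277 E=1024/335 F=3072/3121] → run F
t=11: vr[A=1024/655 B=2048/1277 E=1024/335] → run A
t=12: vr[A=2048/655 B=2048/1277 E=1024/335] → run B
t=13: vr[A=2048/655 E=1024/335] → run E
t=14: vr[A=2048/655 E=2048/335] → run A
t=15: vr[A=3072/655 E=2048/335] → run A
t=16: vr[A=4096/655 E=2048/335] → run E
t=17: vr[A=4096/655 E=3072/335] → run A
t=18: vr[A=1024/131 E=3072/335] → run A
t=19: vr[A=6144/655 E=3072/335] → run E
t=20: vr[A=6144/655] → run A
t=21: vr[A=7168/655] → run A
t=22: (idle)
t=23: (idle)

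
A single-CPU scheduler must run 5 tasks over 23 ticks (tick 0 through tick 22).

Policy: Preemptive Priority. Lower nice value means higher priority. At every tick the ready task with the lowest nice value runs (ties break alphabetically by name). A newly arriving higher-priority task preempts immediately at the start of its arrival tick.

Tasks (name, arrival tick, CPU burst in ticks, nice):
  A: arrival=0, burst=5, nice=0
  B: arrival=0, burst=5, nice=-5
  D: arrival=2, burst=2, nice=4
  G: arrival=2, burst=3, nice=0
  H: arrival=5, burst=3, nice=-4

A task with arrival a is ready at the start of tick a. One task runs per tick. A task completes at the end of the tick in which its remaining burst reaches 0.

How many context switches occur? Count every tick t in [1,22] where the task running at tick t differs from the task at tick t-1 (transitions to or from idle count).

context switches = 5

t=0: ready={A,B} → run B
t=1: ready={A,B} → run B
t=2: ready={A,B,D,G} → run B
t=3: ready={A,B,D,G} → run B
t=4: ready={A,B,D,G} → run B
t=5: ready={A,D,G,H} → run H
t=6: ready={A,D,G,H} → run H
t=7: ready={A,D,G,H} → run H
t=8: ready={A,D,G} → run A
t=9: ready={A,D,G} → run A
t=10: ready={A,D,G} → run A
t=11: ready={A,D,G} → run A
t=12: ready={A,D,G} → run A
t=13: ready={D,G} → run G
t=14: ready={D,G} → run G
t=15: ready={D,G} → run G
t=16: ready={D} → run D
t=17: ready={D} → run D
t=18: (idle)
t=19: (idle)
t=20: (idle)
t=21: (idle)
t=22: (idle)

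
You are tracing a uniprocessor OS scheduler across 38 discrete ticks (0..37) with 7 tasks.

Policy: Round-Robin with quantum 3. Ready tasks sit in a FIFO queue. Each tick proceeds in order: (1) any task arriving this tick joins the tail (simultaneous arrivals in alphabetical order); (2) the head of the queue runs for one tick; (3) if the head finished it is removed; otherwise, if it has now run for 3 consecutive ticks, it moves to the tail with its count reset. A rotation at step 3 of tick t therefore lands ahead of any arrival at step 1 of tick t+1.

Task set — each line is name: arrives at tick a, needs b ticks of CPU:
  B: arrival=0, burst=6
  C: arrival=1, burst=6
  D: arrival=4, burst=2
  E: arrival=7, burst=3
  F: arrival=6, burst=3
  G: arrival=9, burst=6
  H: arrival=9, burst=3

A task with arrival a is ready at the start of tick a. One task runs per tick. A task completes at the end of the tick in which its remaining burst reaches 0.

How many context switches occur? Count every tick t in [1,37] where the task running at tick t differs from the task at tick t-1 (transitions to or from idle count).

t=0: queue=[B] q_used=0 → run B
t=1: queue=[B,C] q_used=1 → run B
t=2: queue=[B,C] q_used=2 → run B
t=3: queue=[C,B] q_used=0 → run C
t=4: queue=[C,B,D] q_used=1 → run C
t=5: queue=[C,B,D] q_used=2 → run C
t=6: queue=[B,D,C,F] q_used=0 → run B
t=7: queue=[B,D,C,F,E] q_used=1 → run B
t=8: queue=[B,D,C,F,E] q_used=2 → run B
t=9: queue=[D,C,F,E,G,H] q_used=0 → run D
t=10: queue=[D,C,F,E,G,H] q_used=1 → run D
t=11: queue=[C,F,E,G,H] q_used=0 → run C
t=12: queue=[C,F,E,G,H] q_used=1 → run C
t=13: queue=[C,F,E,G,H] q_used=2 → run C
t=14: queue=[F,E,G,H] q_used=0 → run F
t=15: queue=[F,E,G,H] q_used=1 → run F
t=16: queue=[F,E,G,H] q_used=2 → run F
t=17: queue=[E,G,H] q_used=0 → run E
t=18: queue=[E,G,H] q_used=1 → run E
t=19: queue=[E,G,H] q_used=2 → run E
t=20: queue=[G,H] q_used=0 → run G
t=21: queue=[G,H] q_used=1 → run G
t=22: queue=[G,H] q_used=2 → run G
t=23: queue=[H,G] q_used=0 → run H
t=24: queue=[H,G] q_used=1 → run H
t=25: queue=[H,G] q_used=2 → run H
t=26: queue=[G] q_used=0 → run G
t=27: queue=[G] q_used=1 → run G
t=28: queue=[G] q_used=2 → run G
t=29: (idle)
t=30: (idle)
t=31: (idle)
t=32: (idle)
t=33: (idle)
t=34: (idle)
t=35: (idle)
t=36: (idle)
t=37: (idle)

context switches = 10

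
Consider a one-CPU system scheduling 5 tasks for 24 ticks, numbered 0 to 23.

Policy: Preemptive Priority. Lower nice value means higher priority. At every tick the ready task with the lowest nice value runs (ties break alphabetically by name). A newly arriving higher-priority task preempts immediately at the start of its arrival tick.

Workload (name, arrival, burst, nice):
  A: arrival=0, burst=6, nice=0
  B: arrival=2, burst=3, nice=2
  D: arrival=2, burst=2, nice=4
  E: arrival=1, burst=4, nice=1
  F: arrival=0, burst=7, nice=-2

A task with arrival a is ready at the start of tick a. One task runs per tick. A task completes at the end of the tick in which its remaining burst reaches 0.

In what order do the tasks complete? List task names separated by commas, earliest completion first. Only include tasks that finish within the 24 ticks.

t=0: ready={A,F} → run F
t=1: ready={A,E,F} → run F
t=2: ready={A,B,D,E,F} → run F
t=3: ready={A,B,D,E,F} → run F
t=4: ready={A,B,D,E,F} → run F
t=5: ready={A,B,D,E,F} → run F
t=6: ready={A,B,D,E,F} → run F
t=7: ready={A,B,D,E} → run A
t=8: ready={A,B,D,E} → run A
t=9: ready={A,B,D,E} → run A
t=10: ready={A,B,D,E} → run A
t=11: ready={A,B,D,E} → run A
t=12: ready={A,B,D,E} → run A
t=13: ready={B,D,E} → run E
t=14: ready={B,D,E} → run E
t=15: ready={B,D,E} → run E
t=16: ready={B,D,E} → run E
t=17: ready={B,D} → run B
t=18: ready={B,D} → run B
t=19: ready={B,D} → run B
t=20: ready={D} → run D
t=21: ready={D} → run D
t=22: (idle)
t=23: (idle)

completion order = F, A, E, B, D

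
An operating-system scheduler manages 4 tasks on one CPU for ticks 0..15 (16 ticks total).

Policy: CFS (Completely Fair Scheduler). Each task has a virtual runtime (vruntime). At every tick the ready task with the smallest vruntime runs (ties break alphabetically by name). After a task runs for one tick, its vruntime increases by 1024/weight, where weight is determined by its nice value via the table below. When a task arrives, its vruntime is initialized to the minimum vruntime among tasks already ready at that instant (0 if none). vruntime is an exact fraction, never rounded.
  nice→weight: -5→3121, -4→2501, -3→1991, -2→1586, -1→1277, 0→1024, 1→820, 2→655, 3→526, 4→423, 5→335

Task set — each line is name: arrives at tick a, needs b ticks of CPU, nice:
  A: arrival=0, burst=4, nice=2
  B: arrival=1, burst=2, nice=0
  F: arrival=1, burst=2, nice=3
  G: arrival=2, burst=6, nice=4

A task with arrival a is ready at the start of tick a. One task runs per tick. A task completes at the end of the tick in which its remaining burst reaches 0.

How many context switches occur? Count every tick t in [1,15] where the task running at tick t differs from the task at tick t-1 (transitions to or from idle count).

context switches = 10

t=0: vr[A=0] → run A
t=1: vr[A=1024/655 B=1024/655 F=1024/655] → run A
t=2: vr[A=2048/655 B=1024/655 F=1024/655 G=1024/655] → run B
t=3: vr[A=2048/655 B=1679/655 F=1024/655 G=1024/655] → run F
t=4: vr[A=2048/655 B=1679/655 F=604672/172265 G=1024/655] → run G
t=5: vr[A=2048/655 B=1679/655 F=604672/172265 G=1103872/277065] → run B
t=6: vr[A=2048/655 F=604672/172265 G=1103872/277065] → run A
t=7: vr[A=3072/655 F=604672/172265 G=1103872/277065] → run F
t=8: vr[A=3072/655 G=1103872/277065] → run G
t=9: vr[A=3072/655 G=1774592/277065] → run A
t=10: vr[G=1774592/277065] → run G
t=11: vr[G=815104/92355] → run G
t=12: vr[G=3116032/277065] → run G
t=13: vr[G=3786752/277065] → run G
t=14: (idle)
t=15: (idle)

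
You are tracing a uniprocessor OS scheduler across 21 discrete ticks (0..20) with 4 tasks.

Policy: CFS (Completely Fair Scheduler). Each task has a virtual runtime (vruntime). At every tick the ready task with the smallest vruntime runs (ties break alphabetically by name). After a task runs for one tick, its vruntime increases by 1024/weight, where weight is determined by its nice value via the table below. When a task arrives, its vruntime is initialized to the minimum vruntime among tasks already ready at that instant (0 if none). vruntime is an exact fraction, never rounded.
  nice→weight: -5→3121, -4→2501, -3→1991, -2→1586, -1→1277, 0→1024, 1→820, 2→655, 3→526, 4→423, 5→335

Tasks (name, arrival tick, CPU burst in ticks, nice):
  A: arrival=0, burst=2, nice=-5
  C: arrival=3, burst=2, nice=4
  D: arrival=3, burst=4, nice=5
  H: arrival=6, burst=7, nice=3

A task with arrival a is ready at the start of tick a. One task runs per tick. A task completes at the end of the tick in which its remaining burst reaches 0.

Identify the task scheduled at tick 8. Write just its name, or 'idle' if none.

t=0: vr[A=0] → run A
t=1: vr[A=1024/3121] → run A
t=2: (idle)
t=3: vr[C=0 D=0] → run C
t=4: vr[C=1024/423 D=0] → run D
t=5: vr[C=1024/423 D=1024/335] → run C
t=6: vr[D=1024/335 H=1024/335] → run D
t=7: vr[D=2048/335 H=1024/335] → run H
t=8: vr[D=2048/335 H=440832/88105] → run H
t=9: vr[D=2048/335 H=612352/88105] → run D
t=10: vr[D=3072/335 H=612352/88105] → run H
t=11: vr[D=3072/335 H=783872/88105] → run H
t=12: vr[D=3072/335 H=955392/88105] → run D
t=13: vr[H=955392/88105] → run H
t=14: vr[H=1126912/88105] → run H
t=15: vr[H=1298432/88105] → run H
t=16: (idle)
t=17: (idle)
t=18: (idle)
t=19: (idle)
t=20: (idle)

running at tick 8 = H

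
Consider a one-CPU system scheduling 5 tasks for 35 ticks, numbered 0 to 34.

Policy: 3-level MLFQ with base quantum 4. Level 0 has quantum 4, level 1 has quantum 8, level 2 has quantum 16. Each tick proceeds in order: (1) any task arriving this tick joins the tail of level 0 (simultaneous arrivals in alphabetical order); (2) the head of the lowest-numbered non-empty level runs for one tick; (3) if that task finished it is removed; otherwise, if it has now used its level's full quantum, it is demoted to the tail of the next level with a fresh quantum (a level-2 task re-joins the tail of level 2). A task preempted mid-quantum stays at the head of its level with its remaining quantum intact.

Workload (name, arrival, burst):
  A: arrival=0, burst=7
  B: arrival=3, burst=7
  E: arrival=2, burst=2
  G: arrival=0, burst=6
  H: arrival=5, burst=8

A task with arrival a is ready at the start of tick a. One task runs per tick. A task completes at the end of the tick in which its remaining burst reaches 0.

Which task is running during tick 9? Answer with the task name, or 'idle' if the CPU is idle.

running at tick 9 = E

t=0: L0/L1/L2 = AG/-/- → run A
t=1: L0/L1/L2 = AG/-/- → run A
t=2: L0/L1/L2 = AGE/-/- → run A
t=3: L0/L1/L2 = AGEB/-/- → run A
t=4: L0/L1/L2 = GEB/A/- → run G
t=5: L0/L1/L2 = GEBH/A/- → run G
t=6: L0/L1/L2 = GEBH/A/- → run G
t=7: L0/L1/L2 = GEBH/A/- → run G
t=8: L0/L1/L2 = EBH/AG/- → run E
t=9: L0/L1/L2 = EBH/AG/- → run E
t=10: L0/L1/L2 = BH/AG/- → run B
t=11: L0/L1/L2 = BH/AG/- → run B
t=12: L0/L1/L2 = BH/AG/- → run B
t=13: L0/L1/L2 = BH/AG/- → run B
t=14: L0/L1/L2 = H/AGB/- → run H
t=15: L0/L1/L2 = H/AGB/- → run H
t=16: L0/L1/L2 = H/AGB/- → run H
t=17: L0/L1/L2 = H/AGB/- → run H
t=18: L0/L1/L2 = -/AGBH/- → run A
t=19: L0/L1/L2 = -/AGBH/- → run A
t=20: L0/L1/L2 = -/AGBH/- → run A
t=21: L0/L1/L2 = -/GBH/- → run G
t=22: L0/L1/L2 = -/GBH/- → run G
t=23: L0/L1/L2 = -/BH/- → run B
t=24: L0/L1/L2 = -/BH/- → run B
t=25: L0/L1/L2 = -/BH/- → run B
t=26: L0/L1/L2 = -/H/- → run H
t=27: L0/L1/L2 = -/H/- → run H
t=28: L0/L1/L2 = -/H/- → run H
t=29: L0/L1/L2 = -/H/- → run H
t=30: (idle)
t=31: (idle)
t=32: (idle)
t=33: (idle)
t=34: (idle)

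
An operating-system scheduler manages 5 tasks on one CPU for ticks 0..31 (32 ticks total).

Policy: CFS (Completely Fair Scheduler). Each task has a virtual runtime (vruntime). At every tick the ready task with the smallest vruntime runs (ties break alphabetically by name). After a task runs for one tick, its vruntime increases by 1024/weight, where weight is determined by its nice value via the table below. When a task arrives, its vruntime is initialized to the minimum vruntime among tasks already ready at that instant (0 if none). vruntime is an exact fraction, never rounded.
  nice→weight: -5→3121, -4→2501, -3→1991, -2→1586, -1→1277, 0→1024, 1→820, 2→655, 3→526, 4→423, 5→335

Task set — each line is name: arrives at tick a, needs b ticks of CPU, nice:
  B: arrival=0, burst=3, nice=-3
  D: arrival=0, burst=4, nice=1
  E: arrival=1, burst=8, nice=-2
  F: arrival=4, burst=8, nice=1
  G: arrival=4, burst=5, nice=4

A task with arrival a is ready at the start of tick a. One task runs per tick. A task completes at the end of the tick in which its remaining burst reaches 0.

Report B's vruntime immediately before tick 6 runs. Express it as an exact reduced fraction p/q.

vruntime(B, start of tick 6) = 2048/1991

t=0: vr[B=0 D=0] → run B
t=1: vr[B=1024/1991 D=0 E=0] → run D
t=2: vr[B=1024/1991 D=256/205 E=0] → run E
t=3: vr[B=1024/1991 D=256/205 E=512/793] → run B
t=4: vr[B=2048/1991 D=256/205 E=512/793 F=512/793 G=512/793] → run E
t=5: vr[B=2048/1991 D=256/205 E=1024/793 F=512/793 G=512/793] → run F
t=6: vr[B=2048/1991 D=256/205 E=1024/793 F=307968/162565 G=512/793] → run G
t=7: vr[B=2048/1991 D=256/205 E=1024/793 F=307968/162565 G=1028608/335439] → run B
t=8: vr[D=256/205 E=1024/793 F=307968/162565 G=1028608/335439] → run D
t=9: vr[D=512/205 E=1024/793 F=307968/162565 G=1028608/335439] → run E
t=10: vr[D=512/205 E=1536/793 F=307968/162565 G=1028608/335439] → run F
t=11: vr[D=512/205 E=1536/793 F=510976/162565 G=1028608/335439] → run E
t=12: vr[D=512/205 E=2048/793 F=510976/162565 G=1028608/335439] → run D
t=13: vr[D=768/205 E=2048/793 F=510976/162565 G=1028608/335439] → run E
t=14: vr[D=768/205 E=2560/793 F=510976/162565 G=1028608/335439] → run G
t=15: vr[D=768/205 E=2560/793 F=510976/162565 G=1840640/335439] → run F
t=16: vr[D=768/205 E=2560/793 F=713984/162565 G=1840640/335439] → run E
t=17: vr[D=768/205 E=3072/793 F=713984/162565 G=1840640/335439] → run D
t=18: vr[E=3072/793 F=713984/162565 G=1840640/335439] → run E
t=19: vr[E=3584/793 F=713984/162565 G=1840640/335439] → run F
t=20: vr[E=3584/793 F=916992/162565 G=1840640/335439] → run E
t=21: vr[F=916992/162565 G=1840640/335439] → run G
t=22: vr[F=916992/162565 G=884224/111813] → run F
t=23: vr[F=224000/32513 G=884224/111813] → run F
t=24: vr[F=1323008/162565 G=884224/111813] → run G
t=25: vr[F=1323008/162565 G=3464704/335439] → run F
t=26: vr[F=1526016/162565 G=3464704/335439] → run F
t=27: vr[G=3464704/335439] → run G
t=28: (idle)
t=29: (idle)
t=30: (idle)
t=31: (idle)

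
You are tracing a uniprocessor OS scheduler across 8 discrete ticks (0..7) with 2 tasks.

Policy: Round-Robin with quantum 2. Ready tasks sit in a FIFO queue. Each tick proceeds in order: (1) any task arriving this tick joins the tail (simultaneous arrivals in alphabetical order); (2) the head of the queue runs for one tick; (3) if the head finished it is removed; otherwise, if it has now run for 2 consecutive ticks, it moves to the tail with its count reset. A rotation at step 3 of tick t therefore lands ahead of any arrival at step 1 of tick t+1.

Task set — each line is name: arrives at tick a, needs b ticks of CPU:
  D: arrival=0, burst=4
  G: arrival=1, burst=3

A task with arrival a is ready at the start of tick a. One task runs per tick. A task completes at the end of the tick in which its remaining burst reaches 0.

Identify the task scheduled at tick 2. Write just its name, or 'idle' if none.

running at tick 2 = G

t=0: queue=[D] q_used=0 → run D
t=1: queue=[D,G] q_used=1 → run D
t=2: queue=[G,D] q_used=0 → run G
t=3: queue=[G,D] q_used=1 → run G
t=4: queue=[D,G] q_used=0 → run D
t=5: queue=[D,G] q_used=1 → run D
t=6: queue=[G] q_used=0 → run G
t=7: (idle)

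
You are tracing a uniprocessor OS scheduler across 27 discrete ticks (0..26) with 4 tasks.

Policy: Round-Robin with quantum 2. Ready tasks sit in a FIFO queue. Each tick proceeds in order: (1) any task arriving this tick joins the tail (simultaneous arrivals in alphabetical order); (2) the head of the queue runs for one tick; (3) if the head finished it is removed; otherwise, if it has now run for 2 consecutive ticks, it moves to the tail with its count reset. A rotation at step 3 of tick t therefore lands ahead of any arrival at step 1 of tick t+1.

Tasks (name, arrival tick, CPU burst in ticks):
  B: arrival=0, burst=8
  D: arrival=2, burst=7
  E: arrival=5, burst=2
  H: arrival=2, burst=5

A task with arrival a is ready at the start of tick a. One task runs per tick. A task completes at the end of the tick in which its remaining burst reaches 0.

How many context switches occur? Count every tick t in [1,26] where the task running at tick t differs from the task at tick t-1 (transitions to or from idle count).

t=0: queue=[B] q_used=0 → run B
t=1: queue=[B] q_used=1 → run B
t=2: queue=[B,D,H] q_used=0 → run B
t=3: queue=[B,D,H] q_used=1 → run B
t=4: queue=[D,H,B] q_used=0 → run D
t=5: queue=[D,H,B,E] q_used=1 → run D
t=6: queue=[H,B,E,D] q_used=0 → run H
t=7: queue=[H,B,E,D] q_used=1 → run H
t=8: queue=[B,E,D,H] q_used=0 → run B
t=9: queue=[B,E,D,H] q_used=1 → run B
t=10: queue=[E,D,H,B] q_used=0 → run E
t=11: queue=[E,D,H,B] q_used=1 → run E
t=12: queue=[D,H,B] q_used=0 → run D
t=13: queue=[D,H,B] q_used=1 → run D
t=14: queue=[H,B,D] q_used=0 → run H
t=15: queue=[H,B,D] q_used=1 → run H
t=16: queue=[B,D,H] q_used=0 → run B
t=17: queue=[B,D,H] q_used=1 → run B
t=18: queue=[D,H] q_used=0 → run D
t=19: queue=[D,H] q_used=1 → run D
t=20: queue=[H,D] q_used=0 → run H
t=21: queue=[D] q_used=0 → run D
t=22: (idle)
t=23: (idle)
t=24: (idle)
t=25: (idle)
t=26: (idle)

context switches = 11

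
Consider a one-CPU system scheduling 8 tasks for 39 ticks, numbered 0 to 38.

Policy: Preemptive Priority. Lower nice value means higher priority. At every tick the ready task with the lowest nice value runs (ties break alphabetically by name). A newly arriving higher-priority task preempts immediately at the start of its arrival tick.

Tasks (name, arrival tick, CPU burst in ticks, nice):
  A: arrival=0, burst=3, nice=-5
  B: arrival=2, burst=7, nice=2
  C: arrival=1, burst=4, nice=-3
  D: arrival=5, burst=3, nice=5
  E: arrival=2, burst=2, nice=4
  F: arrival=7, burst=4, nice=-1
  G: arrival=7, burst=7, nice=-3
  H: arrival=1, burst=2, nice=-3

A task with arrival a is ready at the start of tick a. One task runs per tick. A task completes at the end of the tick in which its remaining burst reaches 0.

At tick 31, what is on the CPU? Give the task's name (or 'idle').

running at tick 31 = D

t=0: ready={A} → run A
t=1: ready={A,C,H} → run A
t=2: ready={A,B,C,E,H} → run A
t=3: ready={B,C,E,H} → run C
t=4: ready={B,C,E,H} → run C
t=5: ready={B,C,D,E,H} → run C
t=6: ready={B,C,D,E,H} → run C
t=7: ready={B,D,E,F,G,H} → run G
t=8: ready={B,D,E,F,G,H} → run G
t=9: ready={B,D,E,F,G,H} → run G
t=10: ready={B,D,E,F,G,H} → run G
t=11: ready={B,D,E,F,G,H} → run G
t=12: ready={B,D,E,F,G,H} → run G
t=13: ready={B,D,E,F,G,H} → run G
t=14: ready={B,D,E,F,H} → run H
t=15: ready={B,D,E,F,H} → run H
t=16: ready={B,D,E,F} → run F
t=17: ready={B,D,E,F} → run F
t=18: ready={B,D,E,F} → run F
t=19: ready={B,D,E,F} → run F
t=20: ready={B,D,E} → run B
t=21: ready={B,D,E} → run B
t=22: ready={B,D,E} → run B
t=23: ready={B,D,E} → run B
t=24: ready={B,D,E} → run B
t=25: ready={B,D,E} → run B
t=26: ready={B,D,E} → run B
t=27: ready={D,E} → run E
t=28: ready={D,E} → run E
t=29: ready={D} → run D
t=30: ready={D} → run D
t=31: ready={D} → run D
t=32: (idle)
t=33: (idle)
t=34: (idle)
t=35: (idle)
t=36: (idle)
t=37: (idle)
t=38: (idle)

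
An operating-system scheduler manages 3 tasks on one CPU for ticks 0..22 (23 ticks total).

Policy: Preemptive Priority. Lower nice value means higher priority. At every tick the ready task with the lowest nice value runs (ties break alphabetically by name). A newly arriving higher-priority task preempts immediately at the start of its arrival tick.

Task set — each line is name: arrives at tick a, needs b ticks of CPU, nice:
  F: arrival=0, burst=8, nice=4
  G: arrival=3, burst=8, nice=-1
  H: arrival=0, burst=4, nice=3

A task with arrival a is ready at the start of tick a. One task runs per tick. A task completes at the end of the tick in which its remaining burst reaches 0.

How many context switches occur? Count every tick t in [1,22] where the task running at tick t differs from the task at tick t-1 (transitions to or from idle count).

context switches = 4

t=0: ready={F,H} → run H
t=1: ready={F,H} → run H
t=2: ready={F,H} → run H
t=3: ready={F,G,H} → run G
t=4: ready={F,G,H} → run G
t=5: ready={F,G,H} → run G
t=6: ready={F,G,H} → run G
t=7: ready={F,G,H} → run G
t=8: ready={F,G,H} → run G
t=9: ready={F,G,H} → run G
t=10: ready={F,G,H} → run G
t=11: ready={F,H} → run H
t=12: ready={F} → run F
t=13: ready={F} → run F
t=14: ready={F} → run F
t=15: ready={F} → run F
t=16: ready={F} → run F
t=17: ready={F} → run F
t=18: ready={F} → run F
t=19: ready={F} → run F
t=20: (idle)
t=21: (idle)
t=22: (idle)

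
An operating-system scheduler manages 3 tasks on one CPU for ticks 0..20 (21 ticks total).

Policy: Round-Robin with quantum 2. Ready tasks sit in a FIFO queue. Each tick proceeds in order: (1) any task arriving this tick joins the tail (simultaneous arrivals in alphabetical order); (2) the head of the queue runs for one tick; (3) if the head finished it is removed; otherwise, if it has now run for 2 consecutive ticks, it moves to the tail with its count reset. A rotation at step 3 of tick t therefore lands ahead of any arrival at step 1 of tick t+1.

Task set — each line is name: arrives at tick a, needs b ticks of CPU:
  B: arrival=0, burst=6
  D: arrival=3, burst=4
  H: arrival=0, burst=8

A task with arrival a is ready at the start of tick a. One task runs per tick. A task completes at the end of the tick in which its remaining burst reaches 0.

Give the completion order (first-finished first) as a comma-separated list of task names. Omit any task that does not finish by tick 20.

t=0: queue=[B,H] q_used=0 → run B
t=1: queue=[B,H] q_used=1 → run B
t=2: queue=[H,B] q_used=0 → run H
t=3: queue=[H,B,D] q_used=1 → run H
t=4: queue=[B,D,H] q_used=0 → run B
t=5: queue=[B,D,H] q_used=1 → run B
t=6: queue=[D,H,B] q_used=0 → run D
t=7: queue=[D,H,B] q_used=1 → run D
t=8: queue=[H,B,D] q_used=0 → run H
t=9: queue=[H,B,D] q_used=1 → run H
t=10: queue=[B,D,H] q_used=0 → run B
t=11: queue=[B,D,H] q_used=1 → run B
t=12: queue=[D,H] q_used=0 → run D
t=13: queue=[D,H] q_used=1 → run D
t=14: queue=[H] q_used=0 → run H
t=15: queue=[H] q_used=1 → run H
t=16: queue=[H] q_used=0 → run H
t=17: queue=[H] q_used=1 → run H
t=18: (idle)
t=19: (idle)
t=20: (idle)

completion order = B, D, H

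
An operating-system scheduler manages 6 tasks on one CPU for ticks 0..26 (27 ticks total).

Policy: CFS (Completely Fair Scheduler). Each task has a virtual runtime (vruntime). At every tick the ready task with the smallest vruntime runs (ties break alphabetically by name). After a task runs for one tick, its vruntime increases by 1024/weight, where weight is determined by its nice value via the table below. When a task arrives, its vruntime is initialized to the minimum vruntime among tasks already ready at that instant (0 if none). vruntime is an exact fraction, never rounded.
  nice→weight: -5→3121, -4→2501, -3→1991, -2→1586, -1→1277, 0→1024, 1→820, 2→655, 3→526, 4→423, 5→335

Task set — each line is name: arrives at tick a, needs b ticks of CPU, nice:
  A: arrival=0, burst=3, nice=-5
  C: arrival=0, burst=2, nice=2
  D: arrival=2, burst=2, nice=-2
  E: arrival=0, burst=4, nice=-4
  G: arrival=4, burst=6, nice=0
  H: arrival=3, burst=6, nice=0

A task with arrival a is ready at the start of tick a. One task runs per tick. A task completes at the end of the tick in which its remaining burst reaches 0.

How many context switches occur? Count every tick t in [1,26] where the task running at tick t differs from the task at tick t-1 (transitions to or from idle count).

t=0: vr[A=0 C=0 E=0] → run A
t=1: vr[A=1024/3121 C=0 E=0] → run C
t=2: vr[A=1024/3121 C=1024/655 D=0 E=0] → run D
t=3: vr[A=1024/3121 C=1024/655 D=512/793 E=0 H=0] → run E
t=4: vr[A=1024/3121 C=1024/655 D=512/793 E=1024/2501 G=0 H=0] → run G
t=5: vr[A=1024/3121 C=1024/655 D=512/793 E=1024/2501 G=1 H=0] → run H
t=6: vr[A=1024/3121 C=1024/655 D=512/793 E=1024/2501 G=1 H=1] → run A
t=7: vr[A=2048/3121 C=1024/655 D=512/793 E=1024/2501 G=1 H=1] → run E
t=8: vr[A=2048/3121 C=1024/655 D=512/793 E=2048/2501 G=1 H=1] → run D
t=9: vr[A=2048/3121 C=1024/655 E=2048/2501 G=1 H=1] → run A
t=10: vr[C=1024/655 E=2048/2501 G=1 H=1] → run E
t=11: vr[C=1024/655 E=3072/2501 G=1 H=1] → run G
t=12: vr[C=1024/655 E=3072/2501 G=2 H=1] → run H
t=13: vr[C=1024/655 E=3072/2501 G=2 H=2] → run E
t=14: vr[C=1024/655 G=2 H=2] → run C
t=15: vr[G=2 H=2] → run G
t=16: vr[G=3 H=2] → run H
t=17: vr[G=3 H=3] → run G
t=18: vr[G=4 H=3] → run H
t=19: vr[G=4 H=4] → run G
t=20: vr[G=5 H=4] → run H
t=21: vr[G=5 H=5] → run G
t=22: vr[H=5] → run H
t=23: (idle)
t=24: (idle)
t=25: (idle)
t=26: (idle)

context switches = 23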